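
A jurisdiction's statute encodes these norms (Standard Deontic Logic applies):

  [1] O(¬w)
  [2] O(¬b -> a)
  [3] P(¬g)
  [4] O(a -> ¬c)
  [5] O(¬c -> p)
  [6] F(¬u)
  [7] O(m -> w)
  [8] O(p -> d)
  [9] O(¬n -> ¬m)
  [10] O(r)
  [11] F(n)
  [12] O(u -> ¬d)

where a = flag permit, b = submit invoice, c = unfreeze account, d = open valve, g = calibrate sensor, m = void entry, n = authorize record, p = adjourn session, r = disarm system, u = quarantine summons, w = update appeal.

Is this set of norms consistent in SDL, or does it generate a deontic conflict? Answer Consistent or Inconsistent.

Consistent

Premise 7 is O(m -> w), but O(m) is not derivable from the premises, so it does not yield O(w).
So O(w) is not derivable, and the apparent clash with O(¬w) does not arise.
A world satisfying every obligation exists (e.g. a=false, b=true, c=true, d=false, g=false, m=false, n=false, p=false, r=true, u=true, w=false); no atom is both obligatory and forbidden, so the set is consistent.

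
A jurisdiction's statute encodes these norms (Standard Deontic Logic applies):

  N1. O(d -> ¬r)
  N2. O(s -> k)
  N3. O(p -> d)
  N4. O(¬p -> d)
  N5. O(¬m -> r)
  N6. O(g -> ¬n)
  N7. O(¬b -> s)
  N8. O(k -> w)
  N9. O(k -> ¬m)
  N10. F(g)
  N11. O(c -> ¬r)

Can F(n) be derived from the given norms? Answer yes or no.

No

Premise 6 is O(g -> ¬n), but O(g) is not derivable from the premises, so it does not yield O(¬n).
No other premise forces O(¬n). An ideal world satisfying every premise can still have n true, so F(n) is not derivable.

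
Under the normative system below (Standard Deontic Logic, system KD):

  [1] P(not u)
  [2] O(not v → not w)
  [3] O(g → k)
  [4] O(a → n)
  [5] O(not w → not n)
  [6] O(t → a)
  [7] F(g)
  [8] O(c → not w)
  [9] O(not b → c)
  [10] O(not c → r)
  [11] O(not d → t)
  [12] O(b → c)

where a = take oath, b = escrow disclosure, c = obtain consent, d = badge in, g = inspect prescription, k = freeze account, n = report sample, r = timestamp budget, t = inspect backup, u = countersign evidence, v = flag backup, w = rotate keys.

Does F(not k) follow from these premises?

No

Premise 3 is O(g → k), but O(g) is not derivable from the premises, so it does not yield O(k).
No other premise forces O(k). An ideal world satisfying every premise can still have not k true, so F(not k) is not derivable.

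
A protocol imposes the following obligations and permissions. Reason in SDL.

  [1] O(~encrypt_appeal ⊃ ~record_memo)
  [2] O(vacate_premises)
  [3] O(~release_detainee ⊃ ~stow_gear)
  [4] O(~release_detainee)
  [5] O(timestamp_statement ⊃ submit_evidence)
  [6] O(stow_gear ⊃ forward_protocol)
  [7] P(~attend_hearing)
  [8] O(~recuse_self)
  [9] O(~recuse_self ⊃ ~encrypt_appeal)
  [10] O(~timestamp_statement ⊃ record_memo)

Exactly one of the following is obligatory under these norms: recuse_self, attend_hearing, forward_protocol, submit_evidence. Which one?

submit_evidence

Premise 8 states O(~recuse_self) outright.
With premise 9, O(~recuse_self ⊃ ~encrypt_appeal), the K-axiom yields O(~encrypt_appeal).
From O(~encrypt_appeal) and premise 1, O(~encrypt_appeal ⊃ ~record_memo), we obtain O(~record_memo).
Premise 10, O(~timestamp_statement ⊃ record_memo), contraposes to O(~record_memo ⊃ timestamp_statement); with O(~record_memo) we get O(timestamp_statement).
Applying K to premise 5 (O(timestamp_statement ⊃ submit_evidence)) and O(timestamp_statement) yields O(submit_evidence).
So O(submit_evidence) holds — submit_evidence is obligatory. None of the other listed options is made obligatory by any chain of premises.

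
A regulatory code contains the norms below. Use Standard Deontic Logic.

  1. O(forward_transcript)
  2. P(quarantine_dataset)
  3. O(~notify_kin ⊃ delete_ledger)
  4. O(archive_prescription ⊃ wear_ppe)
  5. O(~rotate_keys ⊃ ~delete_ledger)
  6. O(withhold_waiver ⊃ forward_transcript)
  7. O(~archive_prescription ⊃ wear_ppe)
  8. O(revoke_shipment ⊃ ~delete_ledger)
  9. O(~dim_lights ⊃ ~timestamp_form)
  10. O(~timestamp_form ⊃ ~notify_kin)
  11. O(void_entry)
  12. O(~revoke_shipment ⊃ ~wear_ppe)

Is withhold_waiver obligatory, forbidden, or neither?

Premise 6 is O(withhold_waiver ⊃ forward_transcript); even if O(forward_transcript) held, inferring O(withhold_waiver) would be affirming the consequent — invalid.
No premise or chain of K-axiom applications forces O(withhold_waiver), and none forces O(~withhold_waiver). So withhold_waiver is neither obligatory nor forbidden under these norms.

Neither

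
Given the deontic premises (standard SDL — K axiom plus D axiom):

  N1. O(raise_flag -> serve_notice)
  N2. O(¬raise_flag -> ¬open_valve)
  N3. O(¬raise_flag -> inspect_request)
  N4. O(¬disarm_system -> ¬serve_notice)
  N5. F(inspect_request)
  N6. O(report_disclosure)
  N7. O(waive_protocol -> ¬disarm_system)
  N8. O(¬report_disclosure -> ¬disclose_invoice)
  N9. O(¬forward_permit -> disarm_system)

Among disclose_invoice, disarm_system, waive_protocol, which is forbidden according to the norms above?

waive_protocol

F(inspect_request) at premise 5 means O(¬inspect_request).
Premise 3, O(¬raise_flag -> inspect_request), contraposes to O(¬inspect_request -> raise_flag); with O(¬inspect_request) we get O(raise_flag).
Applying K to premise 1 (O(raise_flag -> serve_notice)) and O(raise_flag) yields O(serve_notice).
Premise 4 is O(¬disarm_system -> ¬serve_notice); contrapositively O(serve_notice -> disarm_system). Since O(serve_notice) holds, K gives O(disarm_system).
Premise 7 is O(waive_protocol -> ¬disarm_system); contrapositively O(disarm_system -> ¬waive_protocol). Since O(disarm_system) holds, K gives O(¬waive_protocol).
So O(¬waive_protocol) holds, i.e. waive_protocol is forbidden. None of the other listed options is forbidden under the premises.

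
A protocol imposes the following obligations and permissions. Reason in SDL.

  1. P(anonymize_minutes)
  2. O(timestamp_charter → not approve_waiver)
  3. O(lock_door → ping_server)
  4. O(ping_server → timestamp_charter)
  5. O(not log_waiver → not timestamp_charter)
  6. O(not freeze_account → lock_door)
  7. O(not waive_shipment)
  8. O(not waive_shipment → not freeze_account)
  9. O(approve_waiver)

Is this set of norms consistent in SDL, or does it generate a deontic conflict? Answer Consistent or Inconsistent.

Premise 9 gives O(approve_waiver).
Premise 2 is O(timestamp_charter → not approve_waiver); contrapositively O(approve_waiver → not timestamp_charter). Since O(approve_waiver) holds, K gives O(not timestamp_charter).
Premise 4, O(ping_server → timestamp_charter), contraposes to O(not timestamp_charter → not ping_server); with O(not timestamp_charter) we get O(not ping_server).
The contrapositive of premise 3 (O(lock_door → ping_server)) is O(not ping_server → not lock_door), and O(not ping_server) is already established, so O(not lock_door).
Premise 6, O(not freeze_account → lock_door), contraposes to O(not lock_door → freeze_account); with O(not lock_door) we get O(freeze_account).
Premise 8 is O(not waive_shipment → not freeze_account); contrapositively O(freeze_account → waive_shipment). Since O(freeze_account) holds, K gives O(waive_shipment).
But premise 7 directly asserts O(not waive_shipment).
We now have both O(waive_shipment) and O(not waive_shipment) — waive_shipment is simultaneously obligatory and forbidden, violating the D-axiom.

Inconsistent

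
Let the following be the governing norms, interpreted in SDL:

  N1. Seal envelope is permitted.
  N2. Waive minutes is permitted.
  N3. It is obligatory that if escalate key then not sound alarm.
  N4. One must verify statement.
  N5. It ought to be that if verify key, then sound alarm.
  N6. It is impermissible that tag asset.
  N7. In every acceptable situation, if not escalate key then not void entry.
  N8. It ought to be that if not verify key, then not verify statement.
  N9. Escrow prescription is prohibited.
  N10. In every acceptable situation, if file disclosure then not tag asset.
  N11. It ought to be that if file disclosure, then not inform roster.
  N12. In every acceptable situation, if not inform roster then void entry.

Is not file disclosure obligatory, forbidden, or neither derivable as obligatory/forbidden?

From premise 4 we have O(verify_statement).
The contrapositive of premise 8 (O(¬verify_key → ¬verify_statement)) is O(verify_statement → verify_key), and O(verify_statement) is already established, so O(verify_key).
With premise 5, O(verify_key → sound_alarm), the K-axiom yields O(sound_alarm).
Premise 3, O(escalate_key → ¬sound_alarm), contraposes to O(sound_alarm → ¬escalate_key); with O(sound_alarm) we get O(¬escalate_key).
With premise 7, O(¬escalate_key → ¬void_entry), the K-axiom yields O(¬void_entry).
The contrapositive of premise 12 (O(¬inform_roster → void_entry)) is O(¬void_entry → inform_roster), and O(¬void_entry) is already established, so O(inform_roster).
The contrapositive of premise 11 (O(file_disclosure → ¬inform_roster)) is O(inform_roster → ¬file_disclosure), and O(inform_roster) is already established, so O(¬file_disclosure).
Premises 1, 2, 6, 9, 10 do not contribute to this derivation.
Hence ¬file_disclosure is obligatory.

Obligatory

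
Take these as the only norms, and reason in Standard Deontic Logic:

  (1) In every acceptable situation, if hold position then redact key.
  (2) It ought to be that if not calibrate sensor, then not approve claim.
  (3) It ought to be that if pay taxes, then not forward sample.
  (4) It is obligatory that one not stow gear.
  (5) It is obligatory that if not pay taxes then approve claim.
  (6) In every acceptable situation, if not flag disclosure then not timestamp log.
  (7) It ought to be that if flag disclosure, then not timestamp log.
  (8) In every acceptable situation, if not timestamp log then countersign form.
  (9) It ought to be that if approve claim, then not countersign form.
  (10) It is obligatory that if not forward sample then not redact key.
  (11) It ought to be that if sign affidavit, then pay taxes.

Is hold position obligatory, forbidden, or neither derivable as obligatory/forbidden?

Forbidden

Premises 6 and 7 cover both cases: O(¬flag_disclosure → ¬timestamp_log) and O(flag_disclosure → ¬timestamp_log). Since ¬flag_disclosure ∨ flag_disclosure is a tautology, O(¬timestamp_log) follows.
Applying K to premise 8 (O(¬timestamp_log → countersign_form)) and O(¬timestamp_log) yields O(countersign_form).
Premise 9, O(approve_claim → ¬countersign_form), contraposes to O(countersign_form → ¬approve_claim); with O(countersign_form) we get O(¬approve_claim).
Premise 5 is O(¬pay_taxes → approve_claim); contrapositively O(¬approve_claim → pay_taxes). Since O(¬approve_claim) holds, K gives O(pay_taxes).
From O(pay_taxes) and premise 3, O(pay_taxes → ¬forward_sample), we obtain O(¬forward_sample).
Applying K to premise 10 (O(¬forward_sample → ¬redact_key)) and O(¬forward_sample) yields O(¬redact_key).
Premise 1, O(hold_position → redact_key), contraposes to O(¬redact_key → ¬hold_position); with O(¬redact_key) we get O(¬hold_position).
Premises 2, 4, 11 do not contribute to this derivation.
Thus O(¬hold_position), which is F(hold_position): hold_position is forbidden.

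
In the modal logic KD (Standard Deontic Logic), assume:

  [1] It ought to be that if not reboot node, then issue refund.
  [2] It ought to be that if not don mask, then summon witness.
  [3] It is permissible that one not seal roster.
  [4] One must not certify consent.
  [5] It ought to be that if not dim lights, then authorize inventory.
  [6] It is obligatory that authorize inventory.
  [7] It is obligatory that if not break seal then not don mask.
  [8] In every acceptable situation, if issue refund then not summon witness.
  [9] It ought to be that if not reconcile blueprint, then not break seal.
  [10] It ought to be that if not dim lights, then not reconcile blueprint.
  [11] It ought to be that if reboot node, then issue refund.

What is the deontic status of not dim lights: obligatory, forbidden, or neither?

Forbidden

By case analysis on reboot_node: premise 11 gives O(reboot_node → issue_refund) and premise 1 gives O(¬reboot_node → issue_refund), so O(issue_refund) either way.
With premise 8, O(issue_refund → ¬summon_witness), the K-axiom yields O(¬summon_witness).
The contrapositive of premise 2 (O(¬don_mask → summon_witness)) is O(¬summon_witness → don_mask), and O(¬summon_witness) is already established, so O(don_mask).
The contrapositive of premise 7 (O(¬break_seal → ¬don_mask)) is O(don_mask → break_seal), and O(don_mask) is already established, so O(break_seal).
The contrapositive of premise 9 (O(¬reconcile_blueprint → ¬break_seal)) is O(break_seal → reconcile_blueprint), and O(break_seal) is already established, so O(reconcile_blueprint).
Premise 10 is O(¬dim_lights → ¬reconcile_blueprint); contrapositively O(reconcile_blueprint → dim_lights). Since O(reconcile_blueprint) holds, K gives O(dim_lights).
Premises 3, 4, 5, 6 do not contribute to this derivation.
Thus O(dim_lights), which is F(¬dim_lights): ¬dim_lights is forbidden.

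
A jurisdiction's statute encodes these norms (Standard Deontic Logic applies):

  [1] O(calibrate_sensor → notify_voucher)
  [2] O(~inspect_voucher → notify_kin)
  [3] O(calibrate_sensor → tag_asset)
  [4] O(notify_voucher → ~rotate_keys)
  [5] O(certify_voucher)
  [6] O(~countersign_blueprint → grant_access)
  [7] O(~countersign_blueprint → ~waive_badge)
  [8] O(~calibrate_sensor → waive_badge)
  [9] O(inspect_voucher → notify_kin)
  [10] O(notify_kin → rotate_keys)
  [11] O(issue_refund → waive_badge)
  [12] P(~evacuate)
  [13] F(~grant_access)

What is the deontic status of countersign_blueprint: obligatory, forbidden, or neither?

By case analysis on ~inspect_voucher: premise 2 gives O(~inspect_voucher → notify_kin) and premise 9 gives O(inspect_voucher → notify_kin), so O(notify_kin) either way.
Applying K to premise 10 (O(notify_kin → rotate_keys)) and O(notify_kin) yields O(rotate_keys).
Premise 4, O(notify_voucher → ~rotate_keys), contraposes to O(rotate_keys → ~notify_voucher); with O(rotate_keys) we get O(~notify_voucher).
The contrapositive of premise 1 (O(calibrate_sensor → notify_voucher)) is O(~notify_voucher → ~calibrate_sensor), and O(~notify_voucher) is already established, so O(~calibrate_sensor).
With premise 8, O(~calibrate_sensor → waive_badge), the K-axiom yields O(waive_badge).
The contrapositive of premise 7 (O(~countersign_blueprint → ~waive_badge)) is O(waive_badge → countersign_blueprint), and O(waive_badge) is already established, so O(countersign_blueprint).
Premises 3, 5, 6, 11, 12, 13 do not contribute to this derivation.
Hence countersign_blueprint is obligatory.

Obligatory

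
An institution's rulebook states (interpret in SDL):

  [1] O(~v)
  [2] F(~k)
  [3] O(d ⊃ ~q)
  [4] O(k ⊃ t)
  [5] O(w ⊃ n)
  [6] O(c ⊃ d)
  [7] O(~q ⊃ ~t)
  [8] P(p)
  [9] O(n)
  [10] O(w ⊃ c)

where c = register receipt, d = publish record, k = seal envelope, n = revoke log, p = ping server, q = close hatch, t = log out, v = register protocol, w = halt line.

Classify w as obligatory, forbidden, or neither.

Premise 2, F(~k), is equivalent to O(k).
With premise 4, O(k ⊃ t), the K-axiom yields O(t).
Premise 7, O(~q ⊃ ~t), contraposes to O(t ⊃ q); with O(t) we get O(q).
The contrapositive of premise 3 (O(d ⊃ ~q)) is O(q ⊃ ~d), and O(q) is already established, so O(~d).
Premise 6 is O(c ⊃ d); contrapositively O(~d ⊃ ~c). Since O(~d) holds, K gives O(~c).
Premise 10 is O(w ⊃ c); contrapositively O(~c ⊃ ~w). Since O(~c) holds, K gives O(~w).
Premises 1, 5, 8, 9 do not contribute to this derivation.
Thus O(~w), which is F(w): w is forbidden.

Forbidden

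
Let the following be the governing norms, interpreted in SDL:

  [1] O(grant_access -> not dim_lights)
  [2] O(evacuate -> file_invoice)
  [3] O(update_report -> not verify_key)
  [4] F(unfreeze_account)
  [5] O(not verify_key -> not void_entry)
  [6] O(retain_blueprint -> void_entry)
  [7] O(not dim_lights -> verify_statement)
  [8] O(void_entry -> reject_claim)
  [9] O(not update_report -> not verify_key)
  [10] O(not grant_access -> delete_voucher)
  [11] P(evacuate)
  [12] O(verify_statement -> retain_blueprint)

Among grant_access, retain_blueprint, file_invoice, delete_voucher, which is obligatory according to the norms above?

delete_voucher

Premises 3 and 9 are O(update_report -> not verify_key) and O(not update_report -> not verify_key); every ideal world satisfies update_report or not update_report, so in either case not verify_key holds — hence O(not verify_key).
Applying K to premise 5 (O(not verify_key -> not void_entry)) and O(not verify_key) yields O(not void_entry).
Premise 6 is O(retain_blueprint -> void_entry); contrapositively O(not void_entry -> not retain_blueprint). Since O(not void_entry) holds, K gives O(not retain_blueprint).
The contrapositive of premise 12 (O(verify_statement -> retain_blueprint)) is O(not retain_blueprint -> not verify_statement), and O(not retain_blueprint) is already established, so O(not verify_statement).
Premise 7, O(not dim_lights -> verify_statement), contraposes to O(not verify_statement -> dim_lights); with O(not verify_statement) we get O(dim_lights).
Premise 1, O(grant_access -> not dim_lights), contraposes to O(dim_lights -> not grant_access); with O(dim_lights) we get O(not grant_access).
From O(not grant_access) and premise 10, O(not grant_access -> delete_voucher), we obtain O(delete_voucher).
So O(delete_voucher) holds — delete_voucher is obligatory. None of the other listed options is made obligatory by any chain of premises.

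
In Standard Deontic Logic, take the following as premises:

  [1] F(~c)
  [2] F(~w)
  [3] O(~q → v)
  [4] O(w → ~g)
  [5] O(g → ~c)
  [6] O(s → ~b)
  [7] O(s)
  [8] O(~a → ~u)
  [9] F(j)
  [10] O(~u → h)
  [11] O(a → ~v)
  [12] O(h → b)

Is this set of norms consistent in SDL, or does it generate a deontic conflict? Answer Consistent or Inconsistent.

Premise 5 is O(g → ~c), but O(g) is not derivable from the premises, so it does not yield O(~c).
So O(~c) is not derivable, and the apparent clash with O(c) does not arise.
A world satisfying every obligation exists (e.g. a=true, b=false, c=true, g=false, h=false, j=false, q=true, s=true, u=true, v=false, w=true); no atom is both obligatory and forbidden, so the set is consistent.

Consistent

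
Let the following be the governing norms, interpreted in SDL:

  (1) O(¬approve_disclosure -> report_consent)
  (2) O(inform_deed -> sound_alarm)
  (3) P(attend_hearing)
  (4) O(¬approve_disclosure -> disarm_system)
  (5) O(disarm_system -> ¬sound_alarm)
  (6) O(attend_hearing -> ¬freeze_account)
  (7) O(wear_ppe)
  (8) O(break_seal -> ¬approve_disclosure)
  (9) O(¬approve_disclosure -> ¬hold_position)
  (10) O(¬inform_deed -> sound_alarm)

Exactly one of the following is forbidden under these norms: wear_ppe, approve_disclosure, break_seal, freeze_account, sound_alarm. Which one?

break_seal

By case analysis on ¬inform_deed: premise 10 gives O(¬inform_deed -> sound_alarm) and premise 2 gives O(inform_deed -> sound_alarm), so O(sound_alarm) either way.
Premise 5 is O(disarm_system -> ¬sound_alarm); contrapositively O(sound_alarm -> ¬disarm_system). Since O(sound_alarm) holds, K gives O(¬disarm_system).
Premise 4 is O(¬approve_disclosure -> disarm_system); contrapositively O(¬disarm_system -> approve_disclosure). Since O(¬disarm_system) holds, K gives O(approve_disclosure).
The contrapositive of premise 8 (O(break_seal -> ¬approve_disclosure)) is O(approve_disclosure -> ¬break_seal), and O(approve_disclosure) is already established, so O(¬break_seal).
So O(¬break_seal) holds, i.e. break_seal is forbidden. None of the other listed options is forbidden under the premises.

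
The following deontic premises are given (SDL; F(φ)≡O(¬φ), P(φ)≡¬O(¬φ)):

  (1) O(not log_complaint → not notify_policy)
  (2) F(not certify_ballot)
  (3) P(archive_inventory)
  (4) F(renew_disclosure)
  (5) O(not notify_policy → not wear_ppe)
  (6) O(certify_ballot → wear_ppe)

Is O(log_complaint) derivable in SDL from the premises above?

Yes

Premise 2 is F(not certify_ballot), i.e. O(certify_ballot).
With premise 6, O(certify_ballot → wear_ppe), the K-axiom yields O(wear_ppe).
Premise 5, O(not notify_policy → not wear_ppe), contraposes to O(wear_ppe → notify_policy); with O(wear_ppe) we get O(notify_policy).
Premise 1 is O(not log_complaint → not notify_policy); contrapositively O(notify_policy → log_complaint). Since O(notify_policy) holds, K gives O(log_complaint).
Premises 3, 4 do not contribute to this derivation.
So O(log_complaint) follows.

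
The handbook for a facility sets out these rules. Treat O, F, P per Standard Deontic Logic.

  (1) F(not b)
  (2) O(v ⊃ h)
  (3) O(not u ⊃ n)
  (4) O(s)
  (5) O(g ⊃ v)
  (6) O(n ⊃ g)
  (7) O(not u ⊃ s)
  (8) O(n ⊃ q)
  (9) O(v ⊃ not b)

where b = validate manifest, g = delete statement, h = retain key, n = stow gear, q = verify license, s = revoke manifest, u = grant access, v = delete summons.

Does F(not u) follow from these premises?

Premise 1, F(not b), is equivalent to O(b).
Premise 9, O(v ⊃ not b), contraposes to O(b ⊃ not v); with O(b) we get O(not v).
Premise 5 is O(g ⊃ v); contrapositively O(not v ⊃ not g). Since O(not v) holds, K gives O(not g).
Premise 6 is O(n ⊃ g); contrapositively O(not g ⊃ not n). Since O(not g) holds, K gives O(not n).
Premise 3, O(not u ⊃ n), contraposes to O(not n ⊃ u); with O(not n) we get O(u).
Premises 2, 4, 7, 8 do not contribute to this derivation.
So O(u) holds, i.e. F(not u). The claim follows.

Yes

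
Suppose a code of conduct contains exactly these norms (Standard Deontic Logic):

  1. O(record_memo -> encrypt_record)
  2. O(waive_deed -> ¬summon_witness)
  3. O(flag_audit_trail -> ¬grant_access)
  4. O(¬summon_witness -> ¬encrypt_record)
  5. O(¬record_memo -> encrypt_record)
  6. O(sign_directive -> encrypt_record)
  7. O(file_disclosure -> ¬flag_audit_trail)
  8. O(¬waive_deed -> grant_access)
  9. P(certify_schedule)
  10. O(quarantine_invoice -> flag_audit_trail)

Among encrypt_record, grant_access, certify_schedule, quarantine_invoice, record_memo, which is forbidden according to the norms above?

Premises 5 and 1 are O(¬record_memo -> encrypt_record) and O(record_memo -> encrypt_record); every ideal world satisfies ¬record_memo or record_memo, so in either case encrypt_record holds — hence O(encrypt_record).
Premise 4, O(¬summon_witness -> ¬encrypt_record), contraposes to O(encrypt_record -> summon_witness); with O(encrypt_record) we get O(summon_witness).
Premise 2, O(waive_deed -> ¬summon_witness), contraposes to O(summon_witness -> ¬waive_deed); with O(summon_witness) we get O(¬waive_deed).
Applying K to premise 8 (O(¬waive_deed -> grant_access)) and O(¬waive_deed) yields O(grant_access).
Premise 3 is O(flag_audit_trail -> ¬grant_access); contrapositively O(grant_access -> ¬flag_audit_trail). Since O(grant_access) holds, K gives O(¬flag_audit_trail).
The contrapositive of premise 10 (O(quarantine_invoice -> flag_audit_trail)) is O(¬flag_audit_trail -> ¬quarantine_invoice), and O(¬flag_audit_trail) is already established, so O(¬quarantine_invoice).
So O(¬quarantine_invoice) holds, i.e. quarantine_invoice is forbidden. None of the other listed options is forbidden under the premises.

quarantine_invoice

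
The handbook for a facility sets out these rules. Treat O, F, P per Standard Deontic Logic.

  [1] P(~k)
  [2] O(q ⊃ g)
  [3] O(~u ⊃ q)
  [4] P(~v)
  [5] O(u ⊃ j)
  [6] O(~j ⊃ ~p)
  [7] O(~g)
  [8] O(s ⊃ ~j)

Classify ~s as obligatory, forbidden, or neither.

Obligatory

From premise 7 we have O(~g).
Premise 2, O(q ⊃ g), contraposes to O(~g ⊃ ~q); with O(~g) we get O(~q).
Premise 3, O(~u ⊃ q), contraposes to O(~q ⊃ u); with O(~q) we get O(u).
From O(u) and premise 5, O(u ⊃ j), we obtain O(j).
The contrapositive of premise 8 (O(s ⊃ ~j)) is O(j ⊃ ~s), and O(j) is already established, so O(~s).
Premises 1, 4, 6 do not contribute to this derivation.
Hence ~s is obligatory.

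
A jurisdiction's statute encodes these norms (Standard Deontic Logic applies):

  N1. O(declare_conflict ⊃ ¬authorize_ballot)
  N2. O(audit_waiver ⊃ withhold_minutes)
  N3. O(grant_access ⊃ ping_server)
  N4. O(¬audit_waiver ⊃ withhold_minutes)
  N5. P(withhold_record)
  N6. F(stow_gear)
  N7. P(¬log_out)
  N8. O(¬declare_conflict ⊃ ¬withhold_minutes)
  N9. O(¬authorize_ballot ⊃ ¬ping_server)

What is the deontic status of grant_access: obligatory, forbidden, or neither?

Premises 4 and 2 are O(¬audit_waiver ⊃ withhold_minutes) and O(audit_waiver ⊃ withhold_minutes); every ideal world satisfies ¬audit_waiver or audit_waiver, so in either case withhold_minutes holds — hence O(withhold_minutes).
The contrapositive of premise 8 (O(¬declare_conflict ⊃ ¬withhold_minutes)) is O(withhold_minutes ⊃ declare_conflict), and O(withhold_minutes) is already established, so O(declare_conflict).
With premise 1, O(declare_conflict ⊃ ¬authorize_ballot), the K-axiom yields O(¬authorize_ballot).
With premise 9, O(¬authorize_ballot ⊃ ¬ping_server), the K-axiom yields O(¬ping_server).
Premise 3 is O(grant_access ⊃ ping_server); contrapositively O(¬ping_server ⊃ ¬grant_access). Since O(¬ping_server) holds, K gives O(¬grant_access).
Premises 5, 6, 7 do not contribute to this derivation.
Thus O(¬grant_access), which is F(grant_access): grant_access is forbidden.

Forbidden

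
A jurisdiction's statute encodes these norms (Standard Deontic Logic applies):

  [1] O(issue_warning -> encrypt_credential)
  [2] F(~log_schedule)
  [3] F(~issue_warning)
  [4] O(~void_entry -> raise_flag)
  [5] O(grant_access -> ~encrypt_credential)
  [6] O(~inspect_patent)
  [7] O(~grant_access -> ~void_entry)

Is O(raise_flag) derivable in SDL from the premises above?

Yes

Premise 3 is F(~issue_warning), i.e. O(issue_warning).
From O(issue_warning) and premise 1, O(issue_warning -> encrypt_credential), we obtain O(encrypt_credential).
Premise 5 is O(grant_access -> ~encrypt_credential); contrapositively O(encrypt_credential -> ~grant_access). Since O(encrypt_credential) holds, K gives O(~grant_access).
Premise 7 is O(~grant_access -> ~void_entry); since O(~grant_access), deontic closure gives O(~void_entry).
From O(~void_entry) and premise 4, O(~void_entry -> raise_flag), we obtain O(raise_flag).
Premises 2, 6 do not contribute to this derivation.
So O(raise_flag) follows.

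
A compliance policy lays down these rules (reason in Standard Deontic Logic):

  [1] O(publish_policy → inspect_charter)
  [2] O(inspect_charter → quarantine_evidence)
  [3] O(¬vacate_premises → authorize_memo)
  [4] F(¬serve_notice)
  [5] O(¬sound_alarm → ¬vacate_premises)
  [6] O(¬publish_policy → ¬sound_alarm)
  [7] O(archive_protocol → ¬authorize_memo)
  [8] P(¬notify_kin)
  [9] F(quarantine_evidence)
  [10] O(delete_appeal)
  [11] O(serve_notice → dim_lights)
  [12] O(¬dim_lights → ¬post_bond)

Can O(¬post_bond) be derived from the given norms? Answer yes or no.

No

Premise 12 is O(¬dim_lights → ¬post_bond), but O(¬dim_lights) is not derivable from the premises, so it does not yield O(¬post_bond).
No other premise forces O(¬post_bond). An ideal world satisfying every premise can still have ¬post_bond false, so O(¬post_bond) is not derivable.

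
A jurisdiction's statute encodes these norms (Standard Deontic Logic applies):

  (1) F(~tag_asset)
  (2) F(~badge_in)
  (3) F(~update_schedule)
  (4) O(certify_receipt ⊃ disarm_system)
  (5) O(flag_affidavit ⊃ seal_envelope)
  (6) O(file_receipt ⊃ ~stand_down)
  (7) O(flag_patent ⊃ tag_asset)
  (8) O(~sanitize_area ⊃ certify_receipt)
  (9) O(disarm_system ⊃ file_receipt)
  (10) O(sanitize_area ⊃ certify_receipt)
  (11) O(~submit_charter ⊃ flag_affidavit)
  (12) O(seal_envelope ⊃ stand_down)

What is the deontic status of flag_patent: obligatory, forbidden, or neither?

Neither

Premise 7 is O(flag_patent ⊃ tag_asset); even if O(tag_asset) held, inferring O(flag_patent) would be affirming the consequent — invalid.
No premise or chain of K-axiom applications forces O(flag_patent), and none forces O(~flag_patent). So flag_patent is neither obligatory nor forbidden under these norms.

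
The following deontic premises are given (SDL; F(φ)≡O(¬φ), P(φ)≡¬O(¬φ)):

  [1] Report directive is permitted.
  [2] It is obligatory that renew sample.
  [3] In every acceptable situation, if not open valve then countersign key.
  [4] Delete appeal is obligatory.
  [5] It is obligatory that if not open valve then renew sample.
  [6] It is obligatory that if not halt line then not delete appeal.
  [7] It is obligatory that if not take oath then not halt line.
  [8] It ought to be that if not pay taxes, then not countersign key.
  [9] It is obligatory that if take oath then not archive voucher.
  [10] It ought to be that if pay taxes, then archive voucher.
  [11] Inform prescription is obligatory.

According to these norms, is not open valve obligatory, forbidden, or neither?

Premise 4 states O(delete_appeal) outright.
Premise 6 is O(¬halt_line → ¬delete_appeal); contrapositively O(delete_appeal → halt_line). Since O(delete_appeal) holds, K gives O(halt_line).
Premise 7 is O(¬take_oath → ¬halt_line); contrapositively O(halt_line → take_oath). Since O(halt_line) holds, K gives O(take_oath).
With premise 9, O(take_oath → ¬archive_voucher), the K-axiom yields O(¬archive_voucher).
Premise 10, O(pay_taxes → archive_voucher), contraposes to O(¬archive_voucher → ¬pay_taxes); with O(¬archive_voucher) we get O(¬pay_taxes).
Premise 8 is O(¬pay_taxes → ¬countersign_key); since O(¬pay_taxes), deontic closure gives O(¬countersign_key).
Premise 3 is O(¬open_valve → countersign_key); contrapositively O(¬countersign_key → open_valve). Since O(¬countersign_key) holds, K gives O(open_valve).
Premises 1, 2, 5, 11 do not contribute to this derivation.
Thus O(open_valve), which is F(¬open_valve): ¬open_valve is forbidden.

Forbidden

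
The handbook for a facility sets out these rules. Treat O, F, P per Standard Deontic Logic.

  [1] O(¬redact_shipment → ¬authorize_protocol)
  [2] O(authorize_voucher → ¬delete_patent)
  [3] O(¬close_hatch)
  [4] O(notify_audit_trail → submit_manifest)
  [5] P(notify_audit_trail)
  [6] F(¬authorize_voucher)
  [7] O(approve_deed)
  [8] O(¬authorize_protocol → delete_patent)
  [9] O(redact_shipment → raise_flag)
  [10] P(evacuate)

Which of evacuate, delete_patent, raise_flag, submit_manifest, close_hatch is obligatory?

Premise 6 is F(¬authorize_voucher), i.e. O(authorize_voucher).
From O(authorize_voucher) and premise 2, O(authorize_voucher → ¬delete_patent), we obtain O(¬delete_patent).
Premise 8, O(¬authorize_protocol → delete_patent), contraposes to O(¬delete_patent → authorize_protocol); with O(¬delete_patent) we get O(authorize_protocol).
Premise 1 is O(¬redact_shipment → ¬authorize_protocol); contrapositively O(authorize_protocol → redact_shipment). Since O(authorize_protocol) holds, K gives O(redact_shipment).
From O(redact_shipment) and premise 9, O(redact_shipment → raise_flag), we obtain O(raise_flag).
So O(raise_flag) holds — raise_flag is obligatory. None of the other listed options is made obligatory by any chain of premises.

raise_flag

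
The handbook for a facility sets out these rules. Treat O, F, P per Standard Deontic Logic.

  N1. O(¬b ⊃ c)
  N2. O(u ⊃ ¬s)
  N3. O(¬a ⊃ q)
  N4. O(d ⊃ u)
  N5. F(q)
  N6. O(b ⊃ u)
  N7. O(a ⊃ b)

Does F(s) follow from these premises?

Yes

Premise 5 is F(q), i.e. O(¬q).
Premise 3 is O(¬a ⊃ q); contrapositively O(¬q ⊃ a). Since O(¬q) holds, K gives O(a).
With premise 7, O(a ⊃ b), the K-axiom yields O(b).
Premise 6 is O(b ⊃ u); since O(b), deontic closure gives O(u).
With premise 2, O(u ⊃ ¬s), the K-axiom yields O(¬s).
Premises 1, 4 do not contribute to this derivation.
So O(¬s) holds, i.e. F(s). The claim follows.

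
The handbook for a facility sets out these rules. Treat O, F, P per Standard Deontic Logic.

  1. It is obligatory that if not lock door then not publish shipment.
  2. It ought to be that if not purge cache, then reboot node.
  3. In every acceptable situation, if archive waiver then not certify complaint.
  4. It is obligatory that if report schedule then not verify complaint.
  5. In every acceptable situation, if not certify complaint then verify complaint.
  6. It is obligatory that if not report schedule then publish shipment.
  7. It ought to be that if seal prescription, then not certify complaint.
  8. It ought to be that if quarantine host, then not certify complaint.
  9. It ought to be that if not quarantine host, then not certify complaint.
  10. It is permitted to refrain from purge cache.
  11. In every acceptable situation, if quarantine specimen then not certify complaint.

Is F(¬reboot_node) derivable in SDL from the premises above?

Premise 2 is O(¬purge_cache → reboot_node), but O(¬purge_cache) is not derivable from the premises (the permission P(¬purge_cache) asserts only ¬O(purge_cache), not O(¬purge_cache)), so it does not yield O(reboot_node).
No other premise forces O(reboot_node). An ideal world satisfying every premise can still have ¬reboot_node true, so F(¬reboot_node) is not derivable.

No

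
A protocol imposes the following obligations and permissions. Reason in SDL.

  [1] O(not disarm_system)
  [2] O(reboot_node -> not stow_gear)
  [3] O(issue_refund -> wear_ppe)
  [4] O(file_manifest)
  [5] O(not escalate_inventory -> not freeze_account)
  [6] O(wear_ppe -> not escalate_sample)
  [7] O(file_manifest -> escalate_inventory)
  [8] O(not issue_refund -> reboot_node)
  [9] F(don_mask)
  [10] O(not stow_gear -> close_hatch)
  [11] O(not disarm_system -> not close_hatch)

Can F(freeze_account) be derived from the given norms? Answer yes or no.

Premise 5 is O(not escalate_inventory -> not freeze_account), but O(not escalate_inventory) is not derivable from the premises, so it does not yield O(not freeze_account).
No other premise forces O(not freeze_account). An ideal world satisfying every premise can still have freeze_account true, so F(freeze_account) is not derivable.

No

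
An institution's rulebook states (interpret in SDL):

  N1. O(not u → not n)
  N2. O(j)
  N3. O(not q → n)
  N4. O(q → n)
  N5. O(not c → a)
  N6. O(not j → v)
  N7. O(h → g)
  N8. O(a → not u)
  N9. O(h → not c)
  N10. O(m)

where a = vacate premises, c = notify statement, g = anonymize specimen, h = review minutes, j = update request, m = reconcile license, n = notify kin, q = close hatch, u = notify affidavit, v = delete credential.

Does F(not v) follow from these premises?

No

Premise 6 is O(not j → v), but O(not j) is not derivable from the premises, so it does not yield O(v).
No other premise forces O(v). An ideal world satisfying every premise can still have not v true, so F(not v) is not derivable.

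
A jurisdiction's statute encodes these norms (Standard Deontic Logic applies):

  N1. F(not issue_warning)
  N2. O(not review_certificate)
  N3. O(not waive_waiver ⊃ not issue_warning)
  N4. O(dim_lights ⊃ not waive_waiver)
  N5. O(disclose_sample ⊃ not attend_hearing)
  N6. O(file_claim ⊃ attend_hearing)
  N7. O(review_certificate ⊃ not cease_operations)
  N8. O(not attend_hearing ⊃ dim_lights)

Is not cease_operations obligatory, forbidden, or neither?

Premise 7 is O(review_certificate ⊃ not cease_operations), but O(review_certificate) is not derivable from the premises, so it does not yield O(not cease_operations).
No premise or chain of K-axiom applications forces O(not cease_operations), and none forces O(cease_operations). So not cease_operations is neither obligatory nor forbidden under these norms.

Neither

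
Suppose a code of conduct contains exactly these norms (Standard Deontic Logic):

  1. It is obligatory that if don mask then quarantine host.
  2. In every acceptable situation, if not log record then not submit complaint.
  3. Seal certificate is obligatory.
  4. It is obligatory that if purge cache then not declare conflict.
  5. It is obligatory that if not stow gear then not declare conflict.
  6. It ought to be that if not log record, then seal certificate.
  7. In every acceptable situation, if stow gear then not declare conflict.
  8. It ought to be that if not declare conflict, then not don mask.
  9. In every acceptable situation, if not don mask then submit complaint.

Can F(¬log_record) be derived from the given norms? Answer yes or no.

Premises 7 and 5 are O(stow_gear → ¬declare_conflict) and O(¬stow_gear → ¬declare_conflict); every ideal world satisfies stow_gear or ¬stow_gear, so in either case ¬declare_conflict holds — hence O(¬declare_conflict).
From O(¬declare_conflict) and premise 8, O(¬declare_conflict → ¬don_mask), we obtain O(¬don_mask).
Premise 9 is O(¬don_mask → submit_complaint); since O(¬don_mask), deontic closure gives O(submit_complaint).
Premise 2, O(¬log_record → ¬submit_complaint), contraposes to O(submit_complaint → log_record); with O(submit_complaint) we get O(log_record).
Premises 1, 3, 4, 6 do not contribute to this derivation.
So O(log_record) holds, i.e. F(¬log_record). The claim follows.

Yes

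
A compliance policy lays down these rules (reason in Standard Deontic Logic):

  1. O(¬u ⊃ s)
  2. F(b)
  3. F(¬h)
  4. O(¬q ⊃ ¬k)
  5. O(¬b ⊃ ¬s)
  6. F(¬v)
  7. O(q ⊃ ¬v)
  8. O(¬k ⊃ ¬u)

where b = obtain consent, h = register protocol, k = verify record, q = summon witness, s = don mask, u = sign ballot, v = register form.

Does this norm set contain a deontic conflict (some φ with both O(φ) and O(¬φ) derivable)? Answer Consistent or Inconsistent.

Inconsistent

Premise 6 is F(¬v), i.e. O(v).
The contrapositive of premise 7 (O(q ⊃ ¬v)) is O(v ⊃ ¬q), and O(v) is already established, so O(¬q).
Premise 4 is O(¬q ⊃ ¬k); since O(¬q), deontic closure gives O(¬k).
With premise 8, O(¬k ⊃ ¬u), the K-axiom yields O(¬u).
Premise 1 is O(¬u ⊃ s); since O(¬u), deontic closure gives O(s).
Premise 5 is O(¬b ⊃ ¬s); contrapositively O(s ⊃ b). Since O(s) holds, K gives O(b).
Yet premise 2 is F(b), i.e. O(¬b).
We now have both O(b) and O(¬b) — b is simultaneously obligatory and forbidden, violating the D-axiom.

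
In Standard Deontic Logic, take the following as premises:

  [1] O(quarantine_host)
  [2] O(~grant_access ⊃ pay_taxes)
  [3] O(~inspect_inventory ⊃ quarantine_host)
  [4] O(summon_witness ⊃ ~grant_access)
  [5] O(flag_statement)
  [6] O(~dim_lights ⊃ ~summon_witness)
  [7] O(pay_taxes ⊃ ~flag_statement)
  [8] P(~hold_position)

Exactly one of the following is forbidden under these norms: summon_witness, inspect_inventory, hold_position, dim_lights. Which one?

summon_witness

Premise 5 gives O(flag_statement).
Premise 7 is O(pay_taxes ⊃ ~flag_statement); contrapositively O(flag_statement ⊃ ~pay_taxes). Since O(flag_statement) holds, K gives O(~pay_taxes).
Premise 2 is O(~grant_access ⊃ pay_taxes); contrapositively O(~pay_taxes ⊃ grant_access). Since O(~pay_taxes) holds, K gives O(grant_access).
Premise 4 is O(summon_witness ⊃ ~grant_access); contrapositively O(grant_access ⊃ ~summon_witness). Since O(grant_access) holds, K gives O(~summon_witness).
So O(~summon_witness) holds, i.e. summon_witness is forbidden. None of the other listed options is forbidden under the premises.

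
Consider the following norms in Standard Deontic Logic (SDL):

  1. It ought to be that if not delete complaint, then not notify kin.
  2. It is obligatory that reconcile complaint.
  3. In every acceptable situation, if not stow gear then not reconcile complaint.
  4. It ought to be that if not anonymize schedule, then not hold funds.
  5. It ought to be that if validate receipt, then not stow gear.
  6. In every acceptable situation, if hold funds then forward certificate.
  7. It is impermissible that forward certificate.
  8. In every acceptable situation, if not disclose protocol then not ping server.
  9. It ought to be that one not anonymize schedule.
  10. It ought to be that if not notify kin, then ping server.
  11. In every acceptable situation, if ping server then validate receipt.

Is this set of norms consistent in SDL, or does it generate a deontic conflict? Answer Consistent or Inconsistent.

Premise 6 is O(hold_funds → forward_certificate), but O(hold_funds) is not derivable from the premises, so it does not yield O(forward_certificate).
So O(forward_certificate) is not derivable, and the apparent clash with O(¬forward_certificate) does not arise.
A world satisfying every obligation exists (e.g. anonymize_schedule=false, delete_complaint=true, disclose_protocol=false, forward_certificate=false, hold_funds=false, notify_kin=true, ping_server=false, reconcile_complaint=true, stow_gear=true, validate_receipt=false); no atom is both obligatory and forbidden, so the set is consistent.

Consistent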